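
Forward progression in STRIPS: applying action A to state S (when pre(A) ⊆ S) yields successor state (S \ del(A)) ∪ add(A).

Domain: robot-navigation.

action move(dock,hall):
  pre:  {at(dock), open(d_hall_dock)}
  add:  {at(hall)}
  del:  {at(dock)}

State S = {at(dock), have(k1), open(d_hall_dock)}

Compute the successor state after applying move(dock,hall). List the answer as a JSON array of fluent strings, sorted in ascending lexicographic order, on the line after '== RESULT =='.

Progress:
  pre ⊆ S: {at(dock), open(d_hall_dock)} ⊆ S  — applicable
  S \ del = {have(k1), open(d_hall_dock)}
  ∪ add   = {at(hall), have(k1), open(d_hall_dock)}

== RESULT ==
["at(hall)", "have(k1)", "open(d_hall_dock)"]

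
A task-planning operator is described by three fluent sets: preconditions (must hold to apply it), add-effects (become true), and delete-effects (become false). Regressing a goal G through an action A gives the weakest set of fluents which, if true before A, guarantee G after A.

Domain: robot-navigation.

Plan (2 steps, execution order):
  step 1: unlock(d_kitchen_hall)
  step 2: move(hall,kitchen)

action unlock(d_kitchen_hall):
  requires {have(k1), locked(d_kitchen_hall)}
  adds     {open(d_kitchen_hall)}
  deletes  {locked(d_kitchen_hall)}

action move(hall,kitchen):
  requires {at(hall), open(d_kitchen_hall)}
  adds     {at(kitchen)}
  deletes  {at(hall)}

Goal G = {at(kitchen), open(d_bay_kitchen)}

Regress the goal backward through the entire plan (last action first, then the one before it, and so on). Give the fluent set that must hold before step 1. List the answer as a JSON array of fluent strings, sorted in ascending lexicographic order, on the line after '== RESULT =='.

Regress step by step:
  through step 2 (move(hall,kitchen)): drop {at(kitchen)}, keep {open(d_bay_kitchen)}, require {at(hall), open(d_kitchen_hall)}
    → {at(hall), open(d_bay_kitchen), open(d_kitchen_hall)}
  through step 1 (unlock(d_kitchen_hall)): drop {open(d_kitchen_hall)}, keep {at(hall), open(d_bay_kitchen)}, require {have(k1), locked(d_kitchen_hall)}
    → {at(hall), have(k1), locked(d_kitchen_hall), open(d_bay_kitchen)}

== RESULT ==
["at(hall)", "have(k1)", "locked(d_kitchen_hall)", "open(d_bay_kitchen)"]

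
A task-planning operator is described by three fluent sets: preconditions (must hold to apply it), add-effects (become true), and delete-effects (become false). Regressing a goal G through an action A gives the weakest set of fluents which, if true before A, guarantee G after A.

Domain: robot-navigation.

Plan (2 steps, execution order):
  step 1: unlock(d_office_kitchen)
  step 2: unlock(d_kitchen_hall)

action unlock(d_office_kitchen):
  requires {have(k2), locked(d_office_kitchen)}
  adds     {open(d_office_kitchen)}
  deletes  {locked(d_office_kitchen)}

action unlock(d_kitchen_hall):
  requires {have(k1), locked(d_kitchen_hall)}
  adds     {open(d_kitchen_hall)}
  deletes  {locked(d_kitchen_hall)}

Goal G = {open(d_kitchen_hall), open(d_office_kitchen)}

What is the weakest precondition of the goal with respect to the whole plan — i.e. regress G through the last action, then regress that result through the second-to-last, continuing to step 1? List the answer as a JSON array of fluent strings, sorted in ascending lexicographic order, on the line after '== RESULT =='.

Regress step by step:
  through step 2 (unlock(d_kitchen_hall)): drop {open(d_kitchen_hall)}, keep {open(d_office_kitchen)}, require {have(k1), locked(d_kitchen_hall)}
    → {have(k1), locked(d_kitchen_hall), open(d_office_kitchen)}
  through step 1 (unlock(d_office_kitchen)): drop {open(d_office_kitchen)}, keep {have(k1), locked(d_kitchen_hall)}, require {have(k2), locked(d_office_kitchen)}
    → {have(k1), have(k2), locked(d_kitchen_hall), locked(d_office_kitchen)}

== RESULT ==
["have(k1)", "have(k2)", "locked(d_kitchen_hall)", "locked(d_office_kitchen)"]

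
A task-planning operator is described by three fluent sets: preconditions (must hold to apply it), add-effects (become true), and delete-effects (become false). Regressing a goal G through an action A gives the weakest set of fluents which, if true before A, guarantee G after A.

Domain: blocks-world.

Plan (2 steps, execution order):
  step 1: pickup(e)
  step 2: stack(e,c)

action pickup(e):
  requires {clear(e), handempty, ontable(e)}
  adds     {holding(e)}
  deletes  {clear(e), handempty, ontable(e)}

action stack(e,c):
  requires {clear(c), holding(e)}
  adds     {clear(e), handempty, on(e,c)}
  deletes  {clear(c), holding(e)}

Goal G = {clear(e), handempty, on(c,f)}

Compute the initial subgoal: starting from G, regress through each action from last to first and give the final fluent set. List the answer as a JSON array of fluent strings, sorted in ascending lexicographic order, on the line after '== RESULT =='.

Regress step by step:
  through step 2 (stack(e,c)): drop {clear(e), handempty}, keep {on(c,f)}, require {clear(c), holding(e)}
    → {clear(c), holding(e), on(c,f)}
  through step 1 (pickup(e)): drop {holding(e)}, keep {clear(c), on(c,f)}, require {clear(e), handempty, ontable(e)}
    → {clear(c), clear(e), handempty, on(c,f), ontable(e)}

== RESULT ==
["clear(c)", "clear(e)", "handempty", "on(c,f)", "ontable(e)"]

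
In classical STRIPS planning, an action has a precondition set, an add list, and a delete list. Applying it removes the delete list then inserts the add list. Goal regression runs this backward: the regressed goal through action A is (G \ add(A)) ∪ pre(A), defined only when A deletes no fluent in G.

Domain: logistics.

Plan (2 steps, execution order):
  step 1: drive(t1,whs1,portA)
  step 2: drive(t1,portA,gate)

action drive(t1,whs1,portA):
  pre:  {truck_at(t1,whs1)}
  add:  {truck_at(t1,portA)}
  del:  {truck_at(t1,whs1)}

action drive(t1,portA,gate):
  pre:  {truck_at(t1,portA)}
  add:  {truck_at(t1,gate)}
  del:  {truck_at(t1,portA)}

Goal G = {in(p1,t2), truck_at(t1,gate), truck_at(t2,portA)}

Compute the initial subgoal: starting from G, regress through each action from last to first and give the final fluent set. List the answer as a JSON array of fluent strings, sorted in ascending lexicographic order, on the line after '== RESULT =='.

Regress step by step:
  through step 2 (drive(t1,portA,gate)): drop {truck_at(t1,gate)}, keep {in(p1,t2), truck_at(t2,portA)}, require {truck_at(t1,portA)}
    → {in(p1,t2), truck_at(t1,portA), truck_at(t2,portA)}
  through step 1 (drive(t1,whs1,portA)): drop {truck_at(t1,portA)}, keep {in(p1,t2), truck_at(t2,portA)}, require {truck_at(t1,whs1)}
    → {in(p1,t2), truck_at(t1,whs1), truck_at(t2,portA)}

== RESULT ==
["in(p1,t2)", "truck_at(t1,whs1)", "truck_at(t2,portA)"]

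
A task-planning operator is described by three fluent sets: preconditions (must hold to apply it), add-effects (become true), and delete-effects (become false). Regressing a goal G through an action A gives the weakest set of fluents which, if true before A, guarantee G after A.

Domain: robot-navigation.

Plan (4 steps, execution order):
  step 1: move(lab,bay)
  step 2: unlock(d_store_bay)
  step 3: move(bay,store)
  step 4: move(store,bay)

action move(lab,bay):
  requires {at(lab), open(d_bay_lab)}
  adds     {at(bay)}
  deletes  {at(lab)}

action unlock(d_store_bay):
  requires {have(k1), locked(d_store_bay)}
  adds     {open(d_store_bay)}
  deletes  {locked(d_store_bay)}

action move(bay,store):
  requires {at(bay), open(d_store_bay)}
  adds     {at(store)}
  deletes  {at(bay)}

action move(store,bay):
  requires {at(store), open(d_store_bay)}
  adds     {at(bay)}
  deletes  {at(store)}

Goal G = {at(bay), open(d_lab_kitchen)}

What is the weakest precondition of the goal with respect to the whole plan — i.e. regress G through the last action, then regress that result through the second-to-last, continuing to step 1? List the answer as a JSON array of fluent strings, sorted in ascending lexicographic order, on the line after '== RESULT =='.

Work backward from the goal:
  through step 4 (move(store,bay)): drop {at(bay)}, keep {open(d_lab_kitchen)}, require {at(store), open(d_store_bay)}
    → {at(store), open(d_lab_kitchen), open(d_store_bay)}
  through step 3 (move(bay,store)): drop {at(store)}, keep {open(d_lab_kitchen), open(d_store_bay)}, require {at(bay), open(d_store_bay)}
    → {at(bay), open(d_lab_kitchen), open(d_store_bay)}
  through step 2 (unlock(d_store_bay)): drop {open(d_store_bay)}, keep {at(bay), open(d_lab_kitchen)}, require {have(k1), locked(d_store_bay)}
    → {at(bay), have(k1), locked(d_store_bay), open(d_lab_kitchen)}
  through step 1 (move(lab,bay)): drop {at(bay)}, keep {have(k1), locked(d_store_bay), open(d_lab_kitchen)}, require {at(lab), open(d_bay_lab)}
    → {at(lab), have(k1), locked(d_store_bay), open(d_bay_lab), open(d_lab_kitchen)}

== RESULT ==
["at(lab)", "have(k1)", "locked(d_store_bay)", "open(d_bay_lab)", "open(d_lab_kitchen)"]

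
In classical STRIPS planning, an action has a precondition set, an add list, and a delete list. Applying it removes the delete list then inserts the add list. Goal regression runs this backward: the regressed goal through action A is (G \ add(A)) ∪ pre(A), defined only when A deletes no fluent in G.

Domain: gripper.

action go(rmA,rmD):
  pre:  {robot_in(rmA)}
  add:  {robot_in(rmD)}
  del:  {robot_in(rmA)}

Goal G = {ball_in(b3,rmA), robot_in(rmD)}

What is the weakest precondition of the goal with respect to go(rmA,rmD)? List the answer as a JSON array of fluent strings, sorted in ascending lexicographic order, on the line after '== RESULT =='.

Compute (G \ add) ∪ pre:
  G ∩ del = {}  (empty — regression defined)
  G \ add = {ball_in(b3,rmA), robot_in(rmD)} \ {robot_in(rmD)} = {ball_in(b3,rmA)}
  ∪ pre   = {ball_in(b3,rmA)} ∪ {robot_in(rmA)}
          = {ball_in(b3,rmA), robot_in(rmA)}

== RESULT ==
["ball_in(b3,rmA)", "robot_in(rmA)"]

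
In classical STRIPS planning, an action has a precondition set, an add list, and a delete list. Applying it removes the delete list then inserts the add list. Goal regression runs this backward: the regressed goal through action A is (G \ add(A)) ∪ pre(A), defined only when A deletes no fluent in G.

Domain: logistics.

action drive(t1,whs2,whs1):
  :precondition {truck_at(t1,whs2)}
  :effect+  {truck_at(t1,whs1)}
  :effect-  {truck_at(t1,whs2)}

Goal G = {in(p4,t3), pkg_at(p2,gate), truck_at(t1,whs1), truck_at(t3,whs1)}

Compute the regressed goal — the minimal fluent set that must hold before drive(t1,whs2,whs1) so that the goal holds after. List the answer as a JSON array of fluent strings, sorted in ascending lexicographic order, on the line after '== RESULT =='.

Regress:
  G ∩ del = {}  (empty — regression defined)
  G \ add = {in(p4,t3), pkg_at(p2,gate), truck_at(t1,whs1), truck_at(t3,whs1)} \ {truck_at(t1,whs1)} = {in(p4,t3), pkg_at(p2,gate), truck_at(t3,whs1)}
  ∪ pre   = {in(p4,t3), pkg_at(p2,gate), truck_at(t3,whs1)} ∪ {truck_at(t1,whs2)}
          = {in(p4,t3), pkg_at(p2,gate), truck_at(t1,whs2), truck_at(t3,whs1)}

== RESULT ==
["in(p4,t3)", "pkg_at(p2,gate)", "truck_at(t1,whs2)", "truck_at(t3,whs1)"]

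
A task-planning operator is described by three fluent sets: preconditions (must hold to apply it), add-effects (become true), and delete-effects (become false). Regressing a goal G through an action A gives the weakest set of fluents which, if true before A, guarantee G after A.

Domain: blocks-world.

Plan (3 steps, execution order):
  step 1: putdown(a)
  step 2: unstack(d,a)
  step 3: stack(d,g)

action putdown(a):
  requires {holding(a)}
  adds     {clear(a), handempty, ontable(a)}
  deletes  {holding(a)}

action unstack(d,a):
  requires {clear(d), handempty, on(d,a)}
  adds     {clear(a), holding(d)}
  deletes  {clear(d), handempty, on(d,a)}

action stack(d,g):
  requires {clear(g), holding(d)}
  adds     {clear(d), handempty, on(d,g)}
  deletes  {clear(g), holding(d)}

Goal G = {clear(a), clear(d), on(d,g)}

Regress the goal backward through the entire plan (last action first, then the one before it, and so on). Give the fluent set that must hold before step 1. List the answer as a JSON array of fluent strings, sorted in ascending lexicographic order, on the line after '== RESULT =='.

Work backward from the goal:
  through step 3 (stack(d,g)): drop {clear(d), on(d,g)}, keep {clear(a)}, require {clear(g), holding(d)}
    → {clear(a), clear(g), holding(d)}
  through step 2 (unstack(d,a)): drop {clear(a), holding(d)}, keep {clear(g)}, require {clear(d), handempty, on(d,a)}
    → {clear(d), clear(g), handempty, on(d,a)}
  through step 1 (putdown(a)): drop {handempty}, keep {clear(d), clear(g), on(d,a)}, require {holding(a)}
    → {clear(d), clear(g), holding(a), on(d,a)}

== RESULT ==
["clear(d)", "clear(g)", "holding(a)", "on(d,a)"]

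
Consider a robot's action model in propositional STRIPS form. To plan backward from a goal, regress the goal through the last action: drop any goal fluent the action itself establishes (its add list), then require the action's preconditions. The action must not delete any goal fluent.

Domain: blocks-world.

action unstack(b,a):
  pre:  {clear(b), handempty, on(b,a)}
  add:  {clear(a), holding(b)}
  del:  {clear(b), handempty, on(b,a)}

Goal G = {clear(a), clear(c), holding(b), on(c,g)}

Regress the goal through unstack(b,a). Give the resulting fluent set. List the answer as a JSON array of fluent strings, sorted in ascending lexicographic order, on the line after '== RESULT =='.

Regress:
  G ∩ del = {}  (empty — regression defined)
  G \ add = {clear(a), clear(c), holding(b), on(c,g)} \ {clear(a), holding(b)} = {clear(c), on(c,g)}
  ∪ pre   = {clear(c), on(c,g)} ∪ {clear(b), handempty, on(b,a)}
          = {clear(b), clear(c), handempty, on(b,a), on(c,g)}

== RESULT ==
["clear(b)", "clear(c)", "handempty", "on(b,a)", "on(c,g)"]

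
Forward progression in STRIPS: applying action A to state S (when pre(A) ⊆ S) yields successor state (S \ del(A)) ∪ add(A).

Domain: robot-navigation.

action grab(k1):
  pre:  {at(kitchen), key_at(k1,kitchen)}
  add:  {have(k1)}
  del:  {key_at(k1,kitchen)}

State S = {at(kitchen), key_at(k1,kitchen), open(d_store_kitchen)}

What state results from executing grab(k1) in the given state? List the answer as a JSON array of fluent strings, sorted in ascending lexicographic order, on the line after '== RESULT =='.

Progress:
  pre ⊆ S: {at(kitchen), key_at(k1,kitchen)} ⊆ S  — applicable
  S \ del = {at(kitchen), open(d_store_kitchen)}
  ∪ add   = {at(kitchen), have(k1), open(d_store_kitchen)}

== RESULT ==
["at(kitchen)", "have(k1)", "open(d_store_kitchen)"]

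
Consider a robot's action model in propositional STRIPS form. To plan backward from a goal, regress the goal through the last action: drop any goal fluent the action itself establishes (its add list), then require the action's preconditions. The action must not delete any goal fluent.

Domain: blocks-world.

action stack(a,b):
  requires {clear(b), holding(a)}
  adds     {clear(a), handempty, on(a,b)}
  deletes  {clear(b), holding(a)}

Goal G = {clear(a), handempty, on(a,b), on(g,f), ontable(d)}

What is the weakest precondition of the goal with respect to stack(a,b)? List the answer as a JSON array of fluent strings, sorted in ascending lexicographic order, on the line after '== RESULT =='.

Compute (G \ add) ∪ pre:
  G ∩ del = {}  (empty — regression defined)
  G \ add = {clear(a), handempty, on(a,b), on(g,f), ontable(d)} \ {clear(a), handempty, on(a,b)} = {on(g,f), ontable(d)}
  ∪ pre   = {on(g,f), ontable(d)} ∪ {clear(b), holding(a)}
          = {clear(b), holding(a), on(g,f), ontable(d)}

== RESULT ==
["clear(b)", "holding(a)", "on(g,f)", "ontable(d)"]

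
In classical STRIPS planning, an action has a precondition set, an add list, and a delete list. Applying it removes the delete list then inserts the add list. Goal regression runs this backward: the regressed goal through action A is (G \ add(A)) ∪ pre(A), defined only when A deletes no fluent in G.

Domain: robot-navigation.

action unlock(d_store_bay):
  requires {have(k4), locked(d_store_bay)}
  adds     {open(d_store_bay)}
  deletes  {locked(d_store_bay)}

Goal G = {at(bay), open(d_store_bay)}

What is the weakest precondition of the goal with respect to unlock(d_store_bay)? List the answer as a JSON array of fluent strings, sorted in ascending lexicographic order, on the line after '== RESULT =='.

Compute (G \ add) ∪ pre:
  G ∩ del = {}  (empty — regression defined)
  G \ add = {at(bay), open(d_store_bay)} \ {open(d_store_bay)} = {at(bay)}
  ∪ pre   = {at(bay)} ∪ {have(k4), locked(d_store_bay)}
          = {at(bay), have(k4), locked(d_store_bay)}

== RESULT ==
["at(bay)", "have(k4)", "locked(d_store_bay)"]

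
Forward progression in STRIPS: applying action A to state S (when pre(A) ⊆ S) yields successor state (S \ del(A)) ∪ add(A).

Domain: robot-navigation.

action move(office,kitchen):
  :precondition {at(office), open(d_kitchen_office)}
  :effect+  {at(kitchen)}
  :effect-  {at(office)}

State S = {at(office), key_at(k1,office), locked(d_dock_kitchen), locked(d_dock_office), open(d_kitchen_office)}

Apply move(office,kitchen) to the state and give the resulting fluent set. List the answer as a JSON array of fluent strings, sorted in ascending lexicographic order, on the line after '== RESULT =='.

Progress:
  pre ⊆ S: {at(office), open(d_kitchen_office)} ⊆ S  — applicable
  S \ del = {key_at(k1,office), locked(d_dock_kitchen), locked(d_dock_office), open(d_kitchen_office)}
  ∪ add   = {at(kitchen), key_at(k1,office), locked(d_dock_kitchen), locked(d_dock_office), open(d_kitchen_office)}

== RESULT ==
["at(kitchen)", "key_at(k1,office)", "locked(d_dock_kitchen)", "locked(d_dock_office)", "open(d_kitchen_office)"]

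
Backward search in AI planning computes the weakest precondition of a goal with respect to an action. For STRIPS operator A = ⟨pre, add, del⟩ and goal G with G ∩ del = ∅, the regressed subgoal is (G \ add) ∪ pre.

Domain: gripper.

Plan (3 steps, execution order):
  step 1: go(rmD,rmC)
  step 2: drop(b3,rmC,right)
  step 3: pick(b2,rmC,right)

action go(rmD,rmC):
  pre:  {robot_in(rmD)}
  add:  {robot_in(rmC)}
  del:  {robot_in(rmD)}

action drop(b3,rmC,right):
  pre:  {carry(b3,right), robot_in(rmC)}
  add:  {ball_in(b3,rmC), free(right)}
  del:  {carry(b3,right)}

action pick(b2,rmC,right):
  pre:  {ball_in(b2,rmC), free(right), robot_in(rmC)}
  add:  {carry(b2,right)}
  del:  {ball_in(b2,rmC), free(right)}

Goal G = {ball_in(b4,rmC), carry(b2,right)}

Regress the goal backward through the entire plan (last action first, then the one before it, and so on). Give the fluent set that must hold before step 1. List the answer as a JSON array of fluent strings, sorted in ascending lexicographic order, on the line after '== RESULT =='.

Regress step by step:
  through step 3 (pick(b2,rmC,right)): drop {carry(b2,right)}, keep {ball_in(b4,rmC)}, require {ball_in(b2,rmC), free(right), robot_in(rmC)}
    → {ball_in(b2,rmC), ball_in(b4,rmC), free(right), robot_in(rmC)}
  through step 2 (drop(b3,rmC,right)): drop {free(right)}, keep {ball_in(b2,rmC), ball_in(b4,rmC), robot_in(rmC)}, require {carry(b3,right), robot_in(rmC)}
    → {ball_in(b2,rmC), ball_in(b4,rmC), carry(b3,right), robot_in(rmC)}
  through step 1 (go(rmD,rmC)): drop {robot_in(rmC)}, keep {ball_in(b2,rmC), ball_in(b4,rmC), carry(b3,right)}, require {robot_in(rmD)}
    → {ball_in(b2,rmC), ball_in(b4,rmC), carry(b3,right), robot_in(rmD)}

== RESULT ==
["ball_in(b2,rmC)", "ball_in(b4,rmC)", "carry(b3,right)", "robot_in(rmD)"]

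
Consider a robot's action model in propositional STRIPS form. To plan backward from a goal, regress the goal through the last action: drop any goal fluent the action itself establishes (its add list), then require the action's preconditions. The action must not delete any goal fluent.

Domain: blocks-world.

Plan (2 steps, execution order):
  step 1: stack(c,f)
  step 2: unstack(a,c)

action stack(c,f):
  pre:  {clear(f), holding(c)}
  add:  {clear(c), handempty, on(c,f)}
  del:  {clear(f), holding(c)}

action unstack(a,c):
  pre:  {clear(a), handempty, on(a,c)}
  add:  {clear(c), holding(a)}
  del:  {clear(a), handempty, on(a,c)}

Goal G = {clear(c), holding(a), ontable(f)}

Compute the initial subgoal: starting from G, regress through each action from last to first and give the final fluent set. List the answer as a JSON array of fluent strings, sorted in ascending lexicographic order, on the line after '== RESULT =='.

Regress step by step:
  through step 2 (unstack(a,c)): drop {clear(c), holding(a)}, keep {ontable(f)}, require {clear(a), handempty, on(a,c)}
    → {clear(a), handempty, on(a,c), ontable(f)}
  through step 1 (stack(c,f)): drop {handempty}, keep {clear(a), on(a,c), ontable(f)}, require {clear(f), holding(c)}
    → {clear(a), clear(f), holding(c), on(a,c), ontable(f)}

== RESULT ==
["clear(a)", "clear(f)", "holding(c)", "on(a,c)", "ontable(f)"]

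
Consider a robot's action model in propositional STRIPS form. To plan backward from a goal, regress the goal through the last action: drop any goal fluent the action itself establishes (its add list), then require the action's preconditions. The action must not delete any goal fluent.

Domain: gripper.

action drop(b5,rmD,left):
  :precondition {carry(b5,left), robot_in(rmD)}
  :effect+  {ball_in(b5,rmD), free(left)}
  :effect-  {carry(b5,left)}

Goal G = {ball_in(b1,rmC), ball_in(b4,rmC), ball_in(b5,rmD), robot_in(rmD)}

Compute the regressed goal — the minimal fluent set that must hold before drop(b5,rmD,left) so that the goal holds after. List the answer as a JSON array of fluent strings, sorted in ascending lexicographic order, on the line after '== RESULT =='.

Regress:
  G ∩ del = {}  (empty — regression defined)
  G \ add = {ball_in(b1,rmC), ball_in(b4,rmC), ball_in(b5,rmD), robot_in(rmD)} \ {ball_in(b5,rmD), free(left)} = {ball_in(b1,rmC), ball_in(b4,rmC), robot_in(rmD)}
  ∪ pre   = {ball_in(b1,rmC), ball_in(b4,rmC), robot_in(rmD)} ∪ {carry(b5,left), robot_in(rmD)}
          = {ball_in(b1,rmC), ball_in(b4,rmC), carry(b5,left), robot_in(rmD)}

== RESULT ==
["ball_in(b1,rmC)", "ball_in(b4,rmC)", "carry(b5,left)", "robot_in(rmD)"]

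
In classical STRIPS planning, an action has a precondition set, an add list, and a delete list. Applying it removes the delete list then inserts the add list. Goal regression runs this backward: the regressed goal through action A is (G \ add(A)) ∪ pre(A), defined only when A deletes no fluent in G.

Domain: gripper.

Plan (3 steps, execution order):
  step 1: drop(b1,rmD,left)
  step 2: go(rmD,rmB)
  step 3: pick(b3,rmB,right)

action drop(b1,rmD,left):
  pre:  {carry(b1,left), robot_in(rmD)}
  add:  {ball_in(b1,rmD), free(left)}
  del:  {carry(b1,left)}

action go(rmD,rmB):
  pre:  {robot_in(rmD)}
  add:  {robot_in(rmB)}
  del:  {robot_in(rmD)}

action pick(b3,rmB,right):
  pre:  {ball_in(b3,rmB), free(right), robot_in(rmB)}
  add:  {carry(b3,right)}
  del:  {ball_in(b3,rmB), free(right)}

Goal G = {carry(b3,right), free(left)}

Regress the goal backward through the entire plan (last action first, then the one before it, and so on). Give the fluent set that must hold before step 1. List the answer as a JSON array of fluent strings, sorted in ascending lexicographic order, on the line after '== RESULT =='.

Work backward from the goal:
  through step 3 (pick(b3,rmB,right)): drop {carry(b3,right)}, keep {free(left)}, require {ball_in(b3,rmB), free(right), robot_in(rmB)}
    → {ball_in(b3,rmB), free(left), free(right), robot_in(rmB)}
  through step 2 (go(rmD,rmB)): drop {robot_in(rmB)}, keep {ball_in(b3,rmB), free(left), free(right)}, require {robot_in(rmD)}
    → {ball_in(b3,rmB), free(left), free(right), robot_in(rmD)}
  through step 1 (drop(b1,rmD,left)): drop {free(left)}, keep {ball_in(b3,rmB), free(right), robot_in(rmD)}, require {carry(b1,left), robot_in(rmD)}
    → {ball_in(b3,rmB), carry(b1,left), free(right), robot_in(rmD)}

== RESULT ==
["ball_in(b3,rmB)", "carry(b1,left)", "free(right)", "robot_in(rmD)"]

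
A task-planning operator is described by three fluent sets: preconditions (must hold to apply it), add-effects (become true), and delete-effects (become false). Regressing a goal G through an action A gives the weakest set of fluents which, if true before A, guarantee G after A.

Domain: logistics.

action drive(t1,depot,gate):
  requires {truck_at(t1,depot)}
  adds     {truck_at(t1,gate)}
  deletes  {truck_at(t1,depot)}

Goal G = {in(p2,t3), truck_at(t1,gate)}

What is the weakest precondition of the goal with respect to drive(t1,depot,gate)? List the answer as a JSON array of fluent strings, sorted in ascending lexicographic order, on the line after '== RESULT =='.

Compute (G \ add) ∪ pre:
  G ∩ del = {}  (empty — regression defined)
  G \ add = {in(p2,t3), truck_at(t1,gate)} \ {truck_at(t1,gate)} = {in(p2,t3)}
  ∪ pre   = {in(p2,t3)} ∪ {truck_at(t1,depot)}
          = {in(p2,t3), truck_at(t1,depot)}

== RESULT ==
["in(p2,t3)", "truck_at(t1,depot)"]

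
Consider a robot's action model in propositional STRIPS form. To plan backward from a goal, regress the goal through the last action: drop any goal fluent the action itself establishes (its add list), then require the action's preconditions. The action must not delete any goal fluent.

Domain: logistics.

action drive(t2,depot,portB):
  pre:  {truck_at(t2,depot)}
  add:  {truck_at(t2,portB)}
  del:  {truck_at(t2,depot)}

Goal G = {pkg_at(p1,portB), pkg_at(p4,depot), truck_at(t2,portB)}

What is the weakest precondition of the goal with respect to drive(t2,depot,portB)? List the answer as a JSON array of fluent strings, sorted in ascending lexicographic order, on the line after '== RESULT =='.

Compute (G \ add) ∪ pre:
  G ∩ del = {}  (empty — regression defined)
  G \ add = {pkg_at(p1,portB), pkg_at(p4,depot), truck_at(t2,portB)} \ {truck_at(t2,portB)} = {pkg_at(p1,portB), pkg_at(p4,depot)}
  ∪ pre   = {pkg_at(p1,portB), pkg_at(p4,depot)} ∪ {truck_at(t2,depot)}
          = {pkg_at(p1,portB), pkg_at(p4,depot), truck_at(t2,depot)}

== RESULT ==
["pkg_at(p1,portB)", "pkg_at(p4,depot)", "truck_at(t2,depot)"]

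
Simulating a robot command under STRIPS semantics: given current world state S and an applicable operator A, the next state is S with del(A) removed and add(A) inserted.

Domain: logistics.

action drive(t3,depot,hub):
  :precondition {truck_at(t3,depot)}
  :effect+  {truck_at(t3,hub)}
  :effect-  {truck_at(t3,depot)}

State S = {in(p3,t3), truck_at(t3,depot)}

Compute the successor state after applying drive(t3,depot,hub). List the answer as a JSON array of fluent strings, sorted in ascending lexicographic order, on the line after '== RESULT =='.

Progress:
  pre ⊆ S: {truck_at(t3,depot)} ⊆ S  — applicable
  S \ del = {in(p3,t3)}
  ∪ add   = {in(p3,t3), truck_at(t3,hub)}

== RESULT ==
["in(p3,t3)", "truck_at(t3,hub)"]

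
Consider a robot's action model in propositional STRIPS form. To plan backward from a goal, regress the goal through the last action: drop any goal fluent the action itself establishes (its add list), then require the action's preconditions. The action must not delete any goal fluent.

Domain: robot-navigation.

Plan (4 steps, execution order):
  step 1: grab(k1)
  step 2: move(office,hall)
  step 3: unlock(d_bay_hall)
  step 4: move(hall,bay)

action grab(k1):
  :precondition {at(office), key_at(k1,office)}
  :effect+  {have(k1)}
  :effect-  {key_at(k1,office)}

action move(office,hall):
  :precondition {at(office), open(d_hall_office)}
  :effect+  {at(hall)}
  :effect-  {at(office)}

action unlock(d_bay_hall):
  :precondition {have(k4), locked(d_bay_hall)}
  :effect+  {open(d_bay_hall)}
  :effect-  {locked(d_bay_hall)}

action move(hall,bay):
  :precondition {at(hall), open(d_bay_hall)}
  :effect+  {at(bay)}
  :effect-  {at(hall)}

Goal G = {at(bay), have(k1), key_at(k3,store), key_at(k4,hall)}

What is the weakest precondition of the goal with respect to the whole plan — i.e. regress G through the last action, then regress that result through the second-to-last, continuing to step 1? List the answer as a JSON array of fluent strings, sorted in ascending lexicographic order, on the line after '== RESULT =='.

Work backward from the goal:
  through step 4 (move(hall,bay)): drop {at(bay)}, keep {have(k1), key_at(k3,store), key_at(k4,hall)}, require {at(hall), open(d_bay_hall)}
    → {at(hall), have(k1), key_at(k3,store), key_at(k4,hall), open(d_bay_hall)}
  through step 3 (unlock(d_bay_hall)): drop {open(d_bay_hall)}, keep {at(hall), have(k1), key_at(k3,store), key_at(k4,hall)}, require {have(k4), locked(d_bay_hall)}
    → {at(hall), have(k1), have(k4), key_at(k3,store), key_at(k4,hall), locked(d_bay_hall)}
  through step 2 (move(office,hall)): drop {at(hall)}, keep {have(k1), have(k4), key_at(k3,store), key_at(k4,hall), locked(d_bay_hall)}, require {at(office), open(d_hall_office)}
    → {at(office), have(k1), have(k4), key_at(k3,store), key_at(k4,hall), locked(d_bay_hall), open(d_hall_office)}
  through step 1 (grab(k1)): drop {have(k1)}, keep {at(office), have(k4), key_at(k3,store), key_at(k4,hall), locked(d_bay_hall), open(d_hall_office)}, require {at(office), key_at(k1,office)}
    → {at(office), have(k4), key_at(k1,office), key_at(k3,store), key_at(k4,hall), locked(d_bay_hall), open(d_hall_office)}

== RESULT ==
["at(office)", "have(k4)", "key_at(k1,office)", "key_at(k3,store)", "key_at(k4,hall)", "locked(d_bay_hall)", "open(d_hall_office)"]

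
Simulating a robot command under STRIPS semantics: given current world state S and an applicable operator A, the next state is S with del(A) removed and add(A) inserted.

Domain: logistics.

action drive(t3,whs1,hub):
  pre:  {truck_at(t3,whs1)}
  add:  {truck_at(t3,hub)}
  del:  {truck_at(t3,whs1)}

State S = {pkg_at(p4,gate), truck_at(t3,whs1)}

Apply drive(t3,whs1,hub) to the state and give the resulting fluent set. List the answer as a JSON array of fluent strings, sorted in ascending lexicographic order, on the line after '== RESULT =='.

Progress:
  pre ⊆ S: {truck_at(t3,whs1)} ⊆ S  — applicable
  S \ del = {pkg_at(p4,gate)}
  ∪ add   = {pkg_at(p4,gate), truck_at(t3,hub)}

== RESULT ==
["pkg_at(p4,gate)", "truck_at(t3,hub)"]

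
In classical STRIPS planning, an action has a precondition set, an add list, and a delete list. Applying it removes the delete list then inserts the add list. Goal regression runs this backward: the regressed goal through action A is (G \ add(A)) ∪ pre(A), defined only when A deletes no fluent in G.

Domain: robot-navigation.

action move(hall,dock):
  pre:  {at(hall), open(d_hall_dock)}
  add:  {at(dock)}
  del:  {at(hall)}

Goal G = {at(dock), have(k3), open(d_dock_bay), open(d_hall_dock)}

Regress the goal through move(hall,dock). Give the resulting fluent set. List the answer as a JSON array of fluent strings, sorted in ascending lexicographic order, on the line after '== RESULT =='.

Compute (G \ add) ∪ pre:
  G ∩ del = {}  (empty — regression defined)
  G \ add = {at(dock), have(k3), open(d_dock_bay), open(d_hall_dock)} \ {at(dock)} = {have(k3), open(d_dock_bay), open(d_hall_dock)}
  ∪ pre   = {have(k3), open(d_dock_bay), open(d_hall_dock)} ∪ {at(hall), open(d_hall_dock)}
          = {at(hall), have(k3), open(d_dock_bay), open(d_hall_dock)}

== RESULT ==
["at(hall)", "have(k3)", "open(d_dock_bay)", "open(d_hall_dock)"]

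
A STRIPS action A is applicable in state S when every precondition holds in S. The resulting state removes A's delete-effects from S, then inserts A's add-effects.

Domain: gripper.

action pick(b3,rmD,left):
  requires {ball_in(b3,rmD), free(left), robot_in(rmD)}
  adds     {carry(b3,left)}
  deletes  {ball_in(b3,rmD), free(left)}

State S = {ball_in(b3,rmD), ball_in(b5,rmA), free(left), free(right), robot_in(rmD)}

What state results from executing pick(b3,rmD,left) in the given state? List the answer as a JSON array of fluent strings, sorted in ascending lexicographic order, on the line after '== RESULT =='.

Progress:
  pre ⊆ S: {ball_in(b3,rmD), free(left), robot_in(rmD)} ⊆ S  — applicable
  S \ del = {ball_in(b5,rmA), free(right), robot_in(rmD)}
  ∪ add   = {ball_in(b5,rmA), carry(b3,left), free(right), robot_in(rmD)}

== RESULT ==
["ball_in(b5,rmA)", "carry(b3,left)", "free(right)", "robot_in(rmD)"]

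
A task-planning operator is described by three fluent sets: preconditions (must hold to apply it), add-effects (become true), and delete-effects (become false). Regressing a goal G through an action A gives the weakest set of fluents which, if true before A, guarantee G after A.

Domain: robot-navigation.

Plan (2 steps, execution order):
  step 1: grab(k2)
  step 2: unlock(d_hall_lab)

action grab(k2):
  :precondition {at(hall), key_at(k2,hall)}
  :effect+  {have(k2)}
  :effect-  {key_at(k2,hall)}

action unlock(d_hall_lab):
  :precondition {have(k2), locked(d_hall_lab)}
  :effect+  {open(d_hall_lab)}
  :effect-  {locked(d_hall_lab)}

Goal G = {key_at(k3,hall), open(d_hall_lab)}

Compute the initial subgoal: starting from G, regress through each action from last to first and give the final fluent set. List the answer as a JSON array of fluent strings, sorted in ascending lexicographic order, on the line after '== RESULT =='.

Regress step by step:
  through step 2 (unlock(d_hall_lab)): drop {open(d_hall_lab)}, keep {key_at(k3,hall)}, require {have(k2), locked(d_hall_lab)}
    → {have(k2), key_at(k3,hall), locked(d_hall_lab)}
  through step 1 (grab(k2)): drop {have(k2)}, keep {key_at(k3,hall), locked(d_hall_lab)}, require {at(hall), key_at(k2,hall)}
    → {at(hall), key_at(k2,hall), key_at(k3,hall), locked(d_hall_lab)}

== RESULT ==
["at(hall)", "key_at(k2,hall)", "key_at(k3,hall)", "locked(d_hall_lab)"]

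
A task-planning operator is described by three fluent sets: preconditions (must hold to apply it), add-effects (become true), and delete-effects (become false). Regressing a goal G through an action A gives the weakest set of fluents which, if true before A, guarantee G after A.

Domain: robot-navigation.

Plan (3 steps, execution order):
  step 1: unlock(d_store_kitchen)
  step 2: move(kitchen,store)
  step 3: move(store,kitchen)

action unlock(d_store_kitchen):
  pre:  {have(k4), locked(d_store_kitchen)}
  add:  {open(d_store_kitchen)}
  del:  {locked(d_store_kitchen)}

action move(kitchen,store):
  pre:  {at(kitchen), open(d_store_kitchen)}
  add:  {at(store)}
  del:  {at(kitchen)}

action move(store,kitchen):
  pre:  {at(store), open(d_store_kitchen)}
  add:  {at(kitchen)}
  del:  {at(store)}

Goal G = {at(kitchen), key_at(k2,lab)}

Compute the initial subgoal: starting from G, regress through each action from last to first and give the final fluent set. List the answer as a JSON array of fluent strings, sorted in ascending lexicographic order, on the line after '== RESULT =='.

Regress step by step:
  through step 3 (move(store,kitchen)): drop {at(kitchen)}, keep {key_at(k2,lab)}, require {at(store), open(d_store_kitchen)}
    → {at(store), key_at(k2,lab), open(d_store_kitchen)}
  through step 2 (move(kitchen,store)): drop {at(store)}, keep {key_at(k2,lab), open(d_store_kitchen)}, require {at(kitchen), open(d_store_kitchen)}
    → {at(kitchen), key_at(k2,lab), open(d_store_kitchen)}
  through step 1 (unlock(d_store_kitchen)): drop {open(d_store_kitchen)}, keep {at(kitchen), key_at(k2,lab)}, require {have(k4), locked(d_store_kitchen)}
    → {at(kitchen), have(k4), key_at(k2,lab), locked(d_store_kitchen)}

== RESULT ==
["at(kitchen)", "have(k4)", "key_at(k2,lab)", "locked(d_store_kitchen)"]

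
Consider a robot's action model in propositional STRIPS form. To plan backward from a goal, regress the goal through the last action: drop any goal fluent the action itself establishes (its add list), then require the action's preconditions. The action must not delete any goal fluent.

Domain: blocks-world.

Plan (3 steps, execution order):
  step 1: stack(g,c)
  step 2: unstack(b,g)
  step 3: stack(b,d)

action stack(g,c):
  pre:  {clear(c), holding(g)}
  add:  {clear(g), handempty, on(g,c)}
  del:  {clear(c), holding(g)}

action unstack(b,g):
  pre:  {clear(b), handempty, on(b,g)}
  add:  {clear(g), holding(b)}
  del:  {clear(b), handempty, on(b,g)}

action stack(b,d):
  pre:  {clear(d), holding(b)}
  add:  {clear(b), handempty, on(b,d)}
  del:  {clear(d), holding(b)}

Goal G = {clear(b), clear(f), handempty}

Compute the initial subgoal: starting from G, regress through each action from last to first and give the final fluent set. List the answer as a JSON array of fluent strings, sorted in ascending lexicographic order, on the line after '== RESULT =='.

Work backward from the goal:
  through step 3 (stack(b,d)): drop {clear(b), handempty}, keep {clear(f)}, require {clear(d), holding(b)}
    → {clear(d), clear(f), holding(b)}
  through step 2 (unstack(b,g)): drop {holding(b)}, keep {clear(d), clear(f)}, require {clear(b), handempty, on(b,g)}
    → {clear(b), clear(d), clear(f), handempty, on(b,g)}
  through step 1 (stack(g,c)): drop {handempty}, keep {clear(b), clear(d), clear(f), on(b,g)}, require {clear(c), holding(g)}
    → {clear(b), clear(c), clear(d), clear(f), holding(g), on(b,g)}

== RESULT ==
["clear(b)", "clear(c)", "clear(d)", "clear(f)", "holding(g)", "on(b,g)"]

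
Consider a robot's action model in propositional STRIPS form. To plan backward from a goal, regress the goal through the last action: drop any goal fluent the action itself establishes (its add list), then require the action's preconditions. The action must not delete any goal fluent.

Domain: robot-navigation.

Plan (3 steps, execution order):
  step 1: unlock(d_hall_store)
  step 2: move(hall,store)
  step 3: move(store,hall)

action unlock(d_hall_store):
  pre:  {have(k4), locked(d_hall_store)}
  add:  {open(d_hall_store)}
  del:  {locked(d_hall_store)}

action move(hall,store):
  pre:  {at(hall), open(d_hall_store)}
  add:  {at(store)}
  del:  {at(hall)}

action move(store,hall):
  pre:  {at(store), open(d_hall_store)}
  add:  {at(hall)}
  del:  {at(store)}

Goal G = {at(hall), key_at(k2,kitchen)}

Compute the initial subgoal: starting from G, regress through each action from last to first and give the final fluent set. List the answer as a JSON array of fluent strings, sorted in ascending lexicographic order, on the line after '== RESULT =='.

Regress step by step:
  through step 3 (move(store,hall)): drop {at(hall)}, keep {key_at(k2,kitchen)}, require {at(store), open(d_hall_store)}
    → {at(store), key_at(k2,kitchen), open(d_hall_store)}
  through step 2 (move(hall,store)): drop {at(store)}, keep {key_at(k2,kitchen), open(d_hall_store)}, require {at(hall), open(d_hall_store)}
    → {at(hall), key_at(k2,kitchen), open(d_hall_store)}
  through step 1 (unlock(d_hall_store)): drop {open(d_hall_store)}, keep {at(hall), key_at(k2,kitchen)}, require {have(k4), locked(d_hall_store)}
    → {at(hall), have(k4), key_at(k2,kitchen), locked(d_hall_store)}

== RESULT ==
["at(hall)", "have(k4)", "key_at(k2,kitchen)", "locked(d_hall_store)"]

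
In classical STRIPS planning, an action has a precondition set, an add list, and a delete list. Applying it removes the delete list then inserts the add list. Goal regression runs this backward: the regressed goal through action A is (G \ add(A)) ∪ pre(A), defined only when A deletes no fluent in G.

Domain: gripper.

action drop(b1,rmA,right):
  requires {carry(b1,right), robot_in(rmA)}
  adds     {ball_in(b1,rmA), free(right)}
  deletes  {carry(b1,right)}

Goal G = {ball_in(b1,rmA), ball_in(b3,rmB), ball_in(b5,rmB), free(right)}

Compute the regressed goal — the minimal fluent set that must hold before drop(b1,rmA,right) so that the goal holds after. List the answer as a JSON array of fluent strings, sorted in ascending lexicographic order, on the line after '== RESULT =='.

Regress:
  G ∩ del = {}  (empty — regression defined)
  G \ add = {ball_in(b1,rmA), ball_in(b3,rmB), ball_in(b5,rmB), free(right)} \ {ball_in(b1,rmA), free(right)} = {ball_in(b3,rmB), ball_in(b5,rmB)}
  ∪ pre   = {ball_in(b3,rmB), ball_in(b5,rmB)} ∪ {carry(b1,right), robot_in(rmA)}
          = {ball_in(b3,rmB), ball_in(b5,rmB), carry(b1,right), robot_in(rmA)}

== RESULT ==
["ball_in(b3,rmB)", "ball_in(b5,rmB)", "carry(b1,right)", "robot_in(rmA)"]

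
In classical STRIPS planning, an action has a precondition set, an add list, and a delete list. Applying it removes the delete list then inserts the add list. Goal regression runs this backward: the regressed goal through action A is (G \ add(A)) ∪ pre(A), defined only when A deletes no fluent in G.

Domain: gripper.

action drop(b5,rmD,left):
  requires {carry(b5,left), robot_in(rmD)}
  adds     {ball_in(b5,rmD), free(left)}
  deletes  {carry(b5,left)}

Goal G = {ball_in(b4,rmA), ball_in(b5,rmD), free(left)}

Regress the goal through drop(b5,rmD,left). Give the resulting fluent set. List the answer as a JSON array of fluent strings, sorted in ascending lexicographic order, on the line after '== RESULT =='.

Compute (G \ add) ∪ pre:
  G ∩ del = {}  (empty — regression defined)
  G \ add = {ball_in(b4,rmA), ball_in(b5,rmD), free(left)} \ {ball_in(b5,rmD), free(left)} = {ball_in(b4,rmA)}
  ∪ pre   = {ball_in(b4,rmA)} ∪ {carry(b5,left), robot_in(rmD)}
          = {ball_in(b4,rmA), carry(b5,left), robot_in(rmD)}

== RESULT ==
["ball_in(b4,rmA)", "carry(b5,left)", "robot_in(rmD)"]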